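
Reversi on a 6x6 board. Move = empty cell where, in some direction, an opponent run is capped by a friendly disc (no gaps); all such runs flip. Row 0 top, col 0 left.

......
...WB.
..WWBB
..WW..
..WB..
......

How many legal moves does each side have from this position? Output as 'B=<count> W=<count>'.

-- B to move --
(0,2): flips 1 -> legal
(0,3): flips 3 -> legal
(0,4): no bracket -> illegal
(1,1): no bracket -> illegal
(1,2): flips 1 -> legal
(2,1): flips 3 -> legal
(3,1): no bracket -> illegal
(3,4): no bracket -> illegal
(4,1): flips 3 -> legal
(4,4): no bracket -> illegal
(5,1): flips 2 -> legal
(5,2): no bracket -> illegal
(5,3): no bracket -> illegal
B mobility = 6
-- W to move --
(0,3): no bracket -> illegal
(0,4): no bracket -> illegal
(0,5): flips 1 -> legal
(1,5): flips 2 -> legal
(3,4): no bracket -> illegal
(3,5): flips 1 -> legal
(4,4): flips 1 -> legal
(5,2): no bracket -> illegal
(5,3): flips 1 -> legal
(5,4): flips 1 -> legal
W mobility = 6

Answer: B=6 W=6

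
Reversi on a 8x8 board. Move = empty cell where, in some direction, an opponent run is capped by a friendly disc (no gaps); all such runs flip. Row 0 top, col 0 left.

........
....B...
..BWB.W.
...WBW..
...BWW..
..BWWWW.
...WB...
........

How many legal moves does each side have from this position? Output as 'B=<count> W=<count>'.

Answer: B=13 W=15

Derivation:
-- B to move --
(1,2): flips 1 -> legal
(1,3): flips 2 -> legal
(1,5): no bracket -> illegal
(1,6): no bracket -> illegal
(1,7): no bracket -> illegal
(2,5): no bracket -> illegal
(2,7): no bracket -> illegal
(3,2): flips 2 -> legal
(3,6): flips 1 -> legal
(3,7): no bracket -> illegal
(4,2): flips 2 -> legal
(4,6): flips 4 -> legal
(4,7): no bracket -> illegal
(5,7): flips 4 -> legal
(6,2): flips 1 -> legal
(6,5): flips 1 -> legal
(6,6): flips 3 -> legal
(6,7): flips 2 -> legal
(7,2): no bracket -> illegal
(7,3): flips 2 -> legal
(7,4): flips 1 -> legal
B mobility = 13
-- W to move --
(0,3): no bracket -> illegal
(0,4): flips 3 -> legal
(0,5): flips 1 -> legal
(1,1): flips 1 -> legal
(1,2): no bracket -> illegal
(1,3): flips 1 -> legal
(1,5): flips 1 -> legal
(2,1): flips 1 -> legal
(2,5): flips 1 -> legal
(3,1): no bracket -> illegal
(3,2): flips 1 -> legal
(4,1): flips 1 -> legal
(4,2): flips 1 -> legal
(5,1): flips 1 -> legal
(6,1): no bracket -> illegal
(6,2): no bracket -> illegal
(6,5): flips 1 -> legal
(7,3): flips 1 -> legal
(7,4): flips 1 -> legal
(7,5): flips 1 -> legal
W mobility = 15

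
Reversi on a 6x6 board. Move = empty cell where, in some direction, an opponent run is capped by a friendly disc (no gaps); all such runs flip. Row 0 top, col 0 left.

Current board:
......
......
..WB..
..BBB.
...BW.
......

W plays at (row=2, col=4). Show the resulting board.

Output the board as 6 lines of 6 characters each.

Answer: ......
......
..WWW.
..BBW.
...BW.
......

Derivation:
Place W at (2,4); scan 8 dirs for brackets.
Dir NW: first cell '.' (not opp) -> no flip
Dir N: first cell '.' (not opp) -> no flip
Dir NE: first cell '.' (not opp) -> no flip
Dir W: opp run (2,3) capped by W -> flip
Dir E: first cell '.' (not opp) -> no flip
Dir SW: opp run (3,3), next='.' -> no flip
Dir S: opp run (3,4) capped by W -> flip
Dir SE: first cell '.' (not opp) -> no flip
All flips: (2,3) (3,4)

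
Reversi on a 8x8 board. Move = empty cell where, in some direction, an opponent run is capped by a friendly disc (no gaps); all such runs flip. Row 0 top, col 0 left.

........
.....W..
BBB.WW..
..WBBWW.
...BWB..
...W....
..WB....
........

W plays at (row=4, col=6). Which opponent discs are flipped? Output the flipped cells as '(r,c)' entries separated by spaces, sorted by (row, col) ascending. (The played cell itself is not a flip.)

Dir NW: first cell 'W' (not opp) -> no flip
Dir N: first cell 'W' (not opp) -> no flip
Dir NE: first cell '.' (not opp) -> no flip
Dir W: opp run (4,5) capped by W -> flip
Dir E: first cell '.' (not opp) -> no flip
Dir SW: first cell '.' (not opp) -> no flip
Dir S: first cell '.' (not opp) -> no flip
Dir SE: first cell '.' (not opp) -> no flip

Answer: (4,5)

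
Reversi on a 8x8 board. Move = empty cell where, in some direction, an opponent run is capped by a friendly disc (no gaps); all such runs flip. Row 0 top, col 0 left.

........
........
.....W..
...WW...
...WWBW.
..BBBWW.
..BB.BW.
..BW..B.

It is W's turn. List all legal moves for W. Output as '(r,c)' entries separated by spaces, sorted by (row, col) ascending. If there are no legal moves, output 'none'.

Answer: (3,5) (5,1) (6,1) (6,4) (7,1) (7,4) (7,5)

Derivation:
(3,5): flips 1 -> legal
(3,6): no bracket -> illegal
(4,1): no bracket -> illegal
(4,2): no bracket -> illegal
(5,1): flips 4 -> legal
(6,1): flips 1 -> legal
(6,4): flips 2 -> legal
(6,7): no bracket -> illegal
(7,1): flips 3 -> legal
(7,4): flips 1 -> legal
(7,5): flips 1 -> legal
(7,7): no bracket -> illegal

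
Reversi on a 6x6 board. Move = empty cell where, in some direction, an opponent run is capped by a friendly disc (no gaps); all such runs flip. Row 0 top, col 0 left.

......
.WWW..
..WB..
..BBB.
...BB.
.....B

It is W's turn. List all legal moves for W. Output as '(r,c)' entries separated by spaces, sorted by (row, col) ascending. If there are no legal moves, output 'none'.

(1,4): no bracket -> illegal
(2,1): no bracket -> illegal
(2,4): flips 1 -> legal
(2,5): no bracket -> illegal
(3,1): no bracket -> illegal
(3,5): no bracket -> illegal
(4,1): no bracket -> illegal
(4,2): flips 1 -> legal
(4,5): flips 2 -> legal
(5,2): no bracket -> illegal
(5,3): flips 3 -> legal
(5,4): no bracket -> illegal

Answer: (2,4) (4,2) (4,5) (5,3)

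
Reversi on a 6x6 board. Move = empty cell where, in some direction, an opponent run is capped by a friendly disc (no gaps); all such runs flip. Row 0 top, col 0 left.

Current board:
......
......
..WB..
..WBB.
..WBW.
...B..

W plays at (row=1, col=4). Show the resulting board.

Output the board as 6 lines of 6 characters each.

Answer: ......
....W.
..WW..
..WBB.
..WBW.
...B..

Derivation:
Place W at (1,4); scan 8 dirs for brackets.
Dir NW: first cell '.' (not opp) -> no flip
Dir N: first cell '.' (not opp) -> no flip
Dir NE: first cell '.' (not opp) -> no flip
Dir W: first cell '.' (not opp) -> no flip
Dir E: first cell '.' (not opp) -> no flip
Dir SW: opp run (2,3) capped by W -> flip
Dir S: first cell '.' (not opp) -> no flip
Dir SE: first cell '.' (not opp) -> no flip
All flips: (2,3)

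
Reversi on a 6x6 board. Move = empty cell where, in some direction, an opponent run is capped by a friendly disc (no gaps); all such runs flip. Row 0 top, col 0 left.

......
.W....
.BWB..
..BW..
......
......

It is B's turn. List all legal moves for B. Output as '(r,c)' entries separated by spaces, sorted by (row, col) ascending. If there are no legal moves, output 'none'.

(0,0): no bracket -> illegal
(0,1): flips 1 -> legal
(0,2): no bracket -> illegal
(1,0): no bracket -> illegal
(1,2): flips 1 -> legal
(1,3): no bracket -> illegal
(2,0): no bracket -> illegal
(2,4): no bracket -> illegal
(3,1): no bracket -> illegal
(3,4): flips 1 -> legal
(4,2): no bracket -> illegal
(4,3): flips 1 -> legal
(4,4): no bracket -> illegal

Answer: (0,1) (1,2) (3,4) (4,3)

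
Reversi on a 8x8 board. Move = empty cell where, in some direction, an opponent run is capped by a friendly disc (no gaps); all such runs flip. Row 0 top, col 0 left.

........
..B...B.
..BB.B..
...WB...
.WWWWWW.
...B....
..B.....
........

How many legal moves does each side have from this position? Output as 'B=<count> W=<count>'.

Answer: B=7 W=9

Derivation:
-- B to move --
(2,4): no bracket -> illegal
(3,0): no bracket -> illegal
(3,1): flips 1 -> legal
(3,2): flips 1 -> legal
(3,5): flips 1 -> legal
(3,6): no bracket -> illegal
(3,7): no bracket -> illegal
(4,0): no bracket -> illegal
(4,7): no bracket -> illegal
(5,0): no bracket -> illegal
(5,1): no bracket -> illegal
(5,2): flips 1 -> legal
(5,4): flips 1 -> legal
(5,5): flips 2 -> legal
(5,6): flips 1 -> legal
(5,7): no bracket -> illegal
B mobility = 7
-- W to move --
(0,1): flips 3 -> legal
(0,2): no bracket -> illegal
(0,3): no bracket -> illegal
(0,5): no bracket -> illegal
(0,6): no bracket -> illegal
(0,7): flips 3 -> legal
(1,1): flips 1 -> legal
(1,3): flips 1 -> legal
(1,4): no bracket -> illegal
(1,5): no bracket -> illegal
(1,7): no bracket -> illegal
(2,1): no bracket -> illegal
(2,4): flips 1 -> legal
(2,6): no bracket -> illegal
(2,7): no bracket -> illegal
(3,1): no bracket -> illegal
(3,2): no bracket -> illegal
(3,5): flips 1 -> legal
(3,6): no bracket -> illegal
(5,1): no bracket -> illegal
(5,2): no bracket -> illegal
(5,4): no bracket -> illegal
(6,1): no bracket -> illegal
(6,3): flips 1 -> legal
(6,4): flips 1 -> legal
(7,1): flips 2 -> legal
(7,2): no bracket -> illegal
(7,3): no bracket -> illegal
W mobility = 9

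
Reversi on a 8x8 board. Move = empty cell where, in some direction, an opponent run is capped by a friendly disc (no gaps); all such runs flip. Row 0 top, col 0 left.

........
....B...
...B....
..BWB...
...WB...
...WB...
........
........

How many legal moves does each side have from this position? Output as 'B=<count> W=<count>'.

-- B to move --
(2,2): flips 1 -> legal
(2,4): no bracket -> illegal
(4,2): flips 1 -> legal
(5,2): flips 2 -> legal
(6,2): flips 1 -> legal
(6,3): flips 3 -> legal
(6,4): no bracket -> illegal
B mobility = 5
-- W to move --
(0,3): no bracket -> illegal
(0,4): no bracket -> illegal
(0,5): no bracket -> illegal
(1,2): no bracket -> illegal
(1,3): flips 1 -> legal
(1,5): no bracket -> illegal
(2,1): flips 1 -> legal
(2,2): no bracket -> illegal
(2,4): no bracket -> illegal
(2,5): flips 1 -> legal
(3,1): flips 1 -> legal
(3,5): flips 2 -> legal
(4,1): no bracket -> illegal
(4,2): no bracket -> illegal
(4,5): flips 1 -> legal
(5,5): flips 2 -> legal
(6,3): no bracket -> illegal
(6,4): no bracket -> illegal
(6,5): flips 1 -> legal
W mobility = 8

Answer: B=5 W=8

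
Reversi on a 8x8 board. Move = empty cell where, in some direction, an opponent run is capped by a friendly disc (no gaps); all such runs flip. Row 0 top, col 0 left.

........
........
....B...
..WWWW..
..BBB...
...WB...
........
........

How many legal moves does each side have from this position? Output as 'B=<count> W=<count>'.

-- B to move --
(2,1): flips 1 -> legal
(2,2): flips 2 -> legal
(2,3): flips 1 -> legal
(2,5): flips 1 -> legal
(2,6): flips 1 -> legal
(3,1): no bracket -> illegal
(3,6): no bracket -> illegal
(4,1): no bracket -> illegal
(4,5): no bracket -> illegal
(4,6): flips 1 -> legal
(5,2): flips 1 -> legal
(6,2): flips 1 -> legal
(6,3): flips 1 -> legal
(6,4): flips 1 -> legal
B mobility = 10
-- W to move --
(1,3): flips 1 -> legal
(1,4): flips 1 -> legal
(1,5): flips 1 -> legal
(2,3): no bracket -> illegal
(2,5): no bracket -> illegal
(3,1): flips 1 -> legal
(4,1): no bracket -> illegal
(4,5): no bracket -> illegal
(5,1): flips 1 -> legal
(5,2): flips 2 -> legal
(5,5): flips 2 -> legal
(6,3): no bracket -> illegal
(6,4): flips 2 -> legal
(6,5): flips 2 -> legal
W mobility = 9

Answer: B=10 W=9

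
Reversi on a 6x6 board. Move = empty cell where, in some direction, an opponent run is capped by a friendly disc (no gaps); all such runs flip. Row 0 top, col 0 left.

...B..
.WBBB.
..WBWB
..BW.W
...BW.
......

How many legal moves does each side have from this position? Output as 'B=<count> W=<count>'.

-- B to move --
(0,0): no bracket -> illegal
(0,1): no bracket -> illegal
(0,2): no bracket -> illegal
(1,0): flips 1 -> legal
(1,5): no bracket -> illegal
(2,0): no bracket -> illegal
(2,1): flips 1 -> legal
(3,1): flips 1 -> legal
(3,4): flips 2 -> legal
(4,2): no bracket -> illegal
(4,5): flips 2 -> legal
(5,3): no bracket -> illegal
(5,4): no bracket -> illegal
(5,5): no bracket -> illegal
B mobility = 5
-- W to move --
(0,1): no bracket -> illegal
(0,2): flips 2 -> legal
(0,4): flips 2 -> legal
(0,5): no bracket -> illegal
(1,5): flips 4 -> legal
(2,1): no bracket -> illegal
(3,1): flips 1 -> legal
(3,4): no bracket -> illegal
(4,1): no bracket -> illegal
(4,2): flips 2 -> legal
(5,2): no bracket -> illegal
(5,3): flips 1 -> legal
(5,4): no bracket -> illegal
W mobility = 6

Answer: B=5 W=6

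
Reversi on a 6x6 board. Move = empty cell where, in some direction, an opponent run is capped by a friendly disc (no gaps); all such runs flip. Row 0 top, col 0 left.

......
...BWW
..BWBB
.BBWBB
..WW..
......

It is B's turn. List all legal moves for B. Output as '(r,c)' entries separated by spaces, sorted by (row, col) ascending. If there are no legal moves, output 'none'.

Answer: (0,3) (0,4) (0,5) (1,2) (4,4) (5,1) (5,2) (5,3) (5,4)

Derivation:
(0,3): flips 1 -> legal
(0,4): flips 1 -> legal
(0,5): flips 3 -> legal
(1,2): flips 1 -> legal
(4,1): no bracket -> illegal
(4,4): flips 1 -> legal
(5,1): flips 2 -> legal
(5,2): flips 2 -> legal
(5,3): flips 4 -> legal
(5,4): flips 1 -> legal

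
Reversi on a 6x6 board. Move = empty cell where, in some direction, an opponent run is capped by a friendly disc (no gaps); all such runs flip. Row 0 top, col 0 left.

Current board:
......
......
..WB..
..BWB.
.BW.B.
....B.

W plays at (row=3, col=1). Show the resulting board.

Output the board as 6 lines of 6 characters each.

Place W at (3,1); scan 8 dirs for brackets.
Dir NW: first cell '.' (not opp) -> no flip
Dir N: first cell '.' (not opp) -> no flip
Dir NE: first cell 'W' (not opp) -> no flip
Dir W: first cell '.' (not opp) -> no flip
Dir E: opp run (3,2) capped by W -> flip
Dir SW: first cell '.' (not opp) -> no flip
Dir S: opp run (4,1), next='.' -> no flip
Dir SE: first cell 'W' (not opp) -> no flip
All flips: (3,2)

Answer: ......
......
..WB..
.WWWB.
.BW.B.
....B.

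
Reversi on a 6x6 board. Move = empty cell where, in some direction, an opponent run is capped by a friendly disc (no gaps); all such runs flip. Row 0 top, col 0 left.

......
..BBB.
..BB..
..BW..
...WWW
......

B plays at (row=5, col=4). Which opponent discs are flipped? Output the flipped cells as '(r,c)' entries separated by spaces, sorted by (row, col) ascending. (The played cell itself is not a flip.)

Answer: (4,3)

Derivation:
Dir NW: opp run (4,3) capped by B -> flip
Dir N: opp run (4,4), next='.' -> no flip
Dir NE: opp run (4,5), next=edge -> no flip
Dir W: first cell '.' (not opp) -> no flip
Dir E: first cell '.' (not opp) -> no flip
Dir SW: edge -> no flip
Dir S: edge -> no flip
Dir SE: edge -> no flip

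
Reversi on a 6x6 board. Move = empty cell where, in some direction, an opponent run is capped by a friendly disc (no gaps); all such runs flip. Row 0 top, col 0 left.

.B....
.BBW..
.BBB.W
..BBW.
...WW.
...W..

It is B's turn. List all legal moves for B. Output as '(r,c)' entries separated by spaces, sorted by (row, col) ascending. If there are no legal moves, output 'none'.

(0,2): no bracket -> illegal
(0,3): flips 1 -> legal
(0,4): flips 1 -> legal
(1,4): flips 1 -> legal
(1,5): no bracket -> illegal
(2,4): no bracket -> illegal
(3,5): flips 1 -> legal
(4,2): no bracket -> illegal
(4,5): flips 1 -> legal
(5,2): no bracket -> illegal
(5,4): flips 1 -> legal
(5,5): flips 1 -> legal

Answer: (0,3) (0,4) (1,4) (3,5) (4,5) (5,4) (5,5)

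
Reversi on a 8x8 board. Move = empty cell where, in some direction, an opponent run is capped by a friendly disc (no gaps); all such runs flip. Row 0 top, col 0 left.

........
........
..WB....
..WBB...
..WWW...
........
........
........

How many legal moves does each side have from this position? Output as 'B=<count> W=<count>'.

-- B to move --
(1,1): flips 1 -> legal
(1,2): no bracket -> illegal
(1,3): no bracket -> illegal
(2,1): flips 1 -> legal
(3,1): flips 1 -> legal
(3,5): no bracket -> illegal
(4,1): flips 1 -> legal
(4,5): no bracket -> illegal
(5,1): flips 1 -> legal
(5,2): flips 1 -> legal
(5,3): flips 1 -> legal
(5,4): flips 1 -> legal
(5,5): flips 1 -> legal
B mobility = 9
-- W to move --
(1,2): no bracket -> illegal
(1,3): flips 2 -> legal
(1,4): flips 1 -> legal
(2,4): flips 3 -> legal
(2,5): flips 1 -> legal
(3,5): flips 2 -> legal
(4,5): no bracket -> illegal
W mobility = 5

Answer: B=9 W=5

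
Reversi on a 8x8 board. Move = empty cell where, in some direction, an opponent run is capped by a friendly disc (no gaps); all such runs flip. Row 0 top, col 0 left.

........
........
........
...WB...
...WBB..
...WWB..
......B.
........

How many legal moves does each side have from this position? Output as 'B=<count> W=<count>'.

Answer: B=7 W=7

Derivation:
-- B to move --
(2,2): flips 1 -> legal
(2,3): no bracket -> illegal
(2,4): no bracket -> illegal
(3,2): flips 1 -> legal
(4,2): flips 1 -> legal
(5,2): flips 3 -> legal
(6,2): flips 1 -> legal
(6,3): flips 1 -> legal
(6,4): flips 1 -> legal
(6,5): no bracket -> illegal
B mobility = 7
-- W to move --
(2,3): no bracket -> illegal
(2,4): flips 2 -> legal
(2,5): flips 1 -> legal
(3,5): flips 2 -> legal
(3,6): flips 1 -> legal
(4,6): flips 2 -> legal
(5,6): flips 1 -> legal
(5,7): no bracket -> illegal
(6,4): no bracket -> illegal
(6,5): no bracket -> illegal
(6,7): no bracket -> illegal
(7,5): no bracket -> illegal
(7,6): no bracket -> illegal
(7,7): flips 3 -> legal
W mobility = 7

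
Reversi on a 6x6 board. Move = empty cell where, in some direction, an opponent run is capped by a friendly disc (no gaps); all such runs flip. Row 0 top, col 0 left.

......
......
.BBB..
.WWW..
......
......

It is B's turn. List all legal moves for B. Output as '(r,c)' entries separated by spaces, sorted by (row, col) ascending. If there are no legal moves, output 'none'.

(2,0): no bracket -> illegal
(2,4): no bracket -> illegal
(3,0): no bracket -> illegal
(3,4): no bracket -> illegal
(4,0): flips 1 -> legal
(4,1): flips 2 -> legal
(4,2): flips 1 -> legal
(4,3): flips 2 -> legal
(4,4): flips 1 -> legal

Answer: (4,0) (4,1) (4,2) (4,3) (4,4)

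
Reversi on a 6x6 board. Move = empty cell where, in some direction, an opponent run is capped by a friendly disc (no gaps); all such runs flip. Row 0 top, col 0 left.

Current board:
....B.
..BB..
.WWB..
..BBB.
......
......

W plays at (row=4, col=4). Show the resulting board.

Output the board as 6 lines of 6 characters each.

Answer: ....B.
..BB..
.WWB..
..BWB.
....W.
......

Derivation:
Place W at (4,4); scan 8 dirs for brackets.
Dir NW: opp run (3,3) capped by W -> flip
Dir N: opp run (3,4), next='.' -> no flip
Dir NE: first cell '.' (not opp) -> no flip
Dir W: first cell '.' (not opp) -> no flip
Dir E: first cell '.' (not opp) -> no flip
Dir SW: first cell '.' (not opp) -> no flip
Dir S: first cell '.' (not opp) -> no flip
Dir SE: first cell '.' (not opp) -> no flip
All flips: (3,3)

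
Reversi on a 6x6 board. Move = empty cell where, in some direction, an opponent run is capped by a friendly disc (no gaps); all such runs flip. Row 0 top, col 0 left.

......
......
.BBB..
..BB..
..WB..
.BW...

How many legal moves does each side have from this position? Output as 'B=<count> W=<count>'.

Answer: B=2 W=5

Derivation:
-- B to move --
(3,1): no bracket -> illegal
(4,1): flips 1 -> legal
(5,3): flips 1 -> legal
B mobility = 2
-- W to move --
(1,0): no bracket -> illegal
(1,1): no bracket -> illegal
(1,2): flips 2 -> legal
(1,3): no bracket -> illegal
(1,4): no bracket -> illegal
(2,0): no bracket -> illegal
(2,4): flips 1 -> legal
(3,0): no bracket -> illegal
(3,1): no bracket -> illegal
(3,4): flips 1 -> legal
(4,0): no bracket -> illegal
(4,1): no bracket -> illegal
(4,4): flips 1 -> legal
(5,0): flips 1 -> legal
(5,3): no bracket -> illegal
(5,4): no bracket -> illegal
W mobility = 5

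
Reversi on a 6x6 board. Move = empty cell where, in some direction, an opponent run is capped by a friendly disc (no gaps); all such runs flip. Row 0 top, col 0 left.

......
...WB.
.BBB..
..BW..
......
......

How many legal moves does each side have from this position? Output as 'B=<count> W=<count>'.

-- B to move --
(0,2): no bracket -> illegal
(0,3): flips 1 -> legal
(0,4): flips 1 -> legal
(1,2): flips 1 -> legal
(2,4): no bracket -> illegal
(3,4): flips 1 -> legal
(4,2): no bracket -> illegal
(4,3): flips 1 -> legal
(4,4): flips 1 -> legal
B mobility = 6
-- W to move --
(0,3): no bracket -> illegal
(0,4): no bracket -> illegal
(0,5): no bracket -> illegal
(1,0): no bracket -> illegal
(1,1): flips 1 -> legal
(1,2): no bracket -> illegal
(1,5): flips 1 -> legal
(2,0): no bracket -> illegal
(2,4): no bracket -> illegal
(2,5): no bracket -> illegal
(3,0): no bracket -> illegal
(3,1): flips 2 -> legal
(3,4): no bracket -> illegal
(4,1): no bracket -> illegal
(4,2): no bracket -> illegal
(4,3): no bracket -> illegal
W mobility = 3

Answer: B=6 W=3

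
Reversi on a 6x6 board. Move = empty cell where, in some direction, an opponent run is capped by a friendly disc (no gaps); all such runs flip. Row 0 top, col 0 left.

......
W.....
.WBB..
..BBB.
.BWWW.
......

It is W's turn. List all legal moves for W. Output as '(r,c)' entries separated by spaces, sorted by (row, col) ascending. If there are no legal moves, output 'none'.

Answer: (1,1) (1,2) (1,3) (2,4) (2,5) (4,0)

Derivation:
(1,1): flips 2 -> legal
(1,2): flips 2 -> legal
(1,3): flips 2 -> legal
(1,4): no bracket -> illegal
(2,4): flips 4 -> legal
(2,5): flips 1 -> legal
(3,0): no bracket -> illegal
(3,1): no bracket -> illegal
(3,5): no bracket -> illegal
(4,0): flips 1 -> legal
(4,5): no bracket -> illegal
(5,0): no bracket -> illegal
(5,1): no bracket -> illegal
(5,2): no bracket -> illegal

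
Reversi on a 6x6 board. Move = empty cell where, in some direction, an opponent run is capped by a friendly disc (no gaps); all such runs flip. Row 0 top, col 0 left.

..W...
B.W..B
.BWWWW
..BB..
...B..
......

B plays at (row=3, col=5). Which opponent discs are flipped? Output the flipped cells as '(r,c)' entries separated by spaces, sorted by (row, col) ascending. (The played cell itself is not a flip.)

Answer: (2,5)

Derivation:
Dir NW: opp run (2,4), next='.' -> no flip
Dir N: opp run (2,5) capped by B -> flip
Dir NE: edge -> no flip
Dir W: first cell '.' (not opp) -> no flip
Dir E: edge -> no flip
Dir SW: first cell '.' (not opp) -> no flip
Dir S: first cell '.' (not opp) -> no flip
Dir SE: edge -> no flip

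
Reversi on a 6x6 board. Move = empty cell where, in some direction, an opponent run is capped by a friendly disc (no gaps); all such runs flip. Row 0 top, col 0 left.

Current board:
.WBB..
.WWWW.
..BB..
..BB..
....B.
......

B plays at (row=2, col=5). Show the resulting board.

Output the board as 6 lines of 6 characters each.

Answer: .WBB..
.WWWB.
..BB.B
..BB..
....B.
......

Derivation:
Place B at (2,5); scan 8 dirs for brackets.
Dir NW: opp run (1,4) capped by B -> flip
Dir N: first cell '.' (not opp) -> no flip
Dir NE: edge -> no flip
Dir W: first cell '.' (not opp) -> no flip
Dir E: edge -> no flip
Dir SW: first cell '.' (not opp) -> no flip
Dir S: first cell '.' (not opp) -> no flip
Dir SE: edge -> no flip
All flips: (1,4)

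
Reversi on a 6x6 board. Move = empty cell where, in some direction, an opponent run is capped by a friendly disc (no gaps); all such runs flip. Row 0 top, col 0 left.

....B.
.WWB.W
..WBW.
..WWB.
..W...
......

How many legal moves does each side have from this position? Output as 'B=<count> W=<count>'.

-- B to move --
(0,0): no bracket -> illegal
(0,1): flips 1 -> legal
(0,2): no bracket -> illegal
(0,3): no bracket -> illegal
(0,5): no bracket -> illegal
(1,0): flips 2 -> legal
(1,4): flips 1 -> legal
(2,0): no bracket -> illegal
(2,1): flips 1 -> legal
(2,5): flips 1 -> legal
(3,1): flips 3 -> legal
(3,5): flips 1 -> legal
(4,1): flips 1 -> legal
(4,3): flips 1 -> legal
(4,4): no bracket -> illegal
(5,1): no bracket -> illegal
(5,2): no bracket -> illegal
(5,3): no bracket -> illegal
B mobility = 9
-- W to move --
(0,2): flips 1 -> legal
(0,3): flips 2 -> legal
(0,5): no bracket -> illegal
(1,4): flips 2 -> legal
(2,5): no bracket -> illegal
(3,5): flips 1 -> legal
(4,3): no bracket -> illegal
(4,4): flips 1 -> legal
(4,5): flips 2 -> legal
W mobility = 6

Answer: B=9 W=6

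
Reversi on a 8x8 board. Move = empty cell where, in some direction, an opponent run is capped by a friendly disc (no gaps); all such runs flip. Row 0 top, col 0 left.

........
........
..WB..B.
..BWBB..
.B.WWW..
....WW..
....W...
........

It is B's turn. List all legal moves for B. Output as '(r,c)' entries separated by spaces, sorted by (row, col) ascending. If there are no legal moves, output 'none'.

(1,1): no bracket -> illegal
(1,2): flips 1 -> legal
(1,3): no bracket -> illegal
(2,1): flips 1 -> legal
(2,4): no bracket -> illegal
(3,1): no bracket -> illegal
(3,6): no bracket -> illegal
(4,2): no bracket -> illegal
(4,6): no bracket -> illegal
(5,2): flips 1 -> legal
(5,3): flips 3 -> legal
(5,6): flips 1 -> legal
(6,3): no bracket -> illegal
(6,5): flips 4 -> legal
(6,6): no bracket -> illegal
(7,3): no bracket -> illegal
(7,4): flips 3 -> legal
(7,5): no bracket -> illegal

Answer: (1,2) (2,1) (5,2) (5,3) (5,6) (6,5) (7,4)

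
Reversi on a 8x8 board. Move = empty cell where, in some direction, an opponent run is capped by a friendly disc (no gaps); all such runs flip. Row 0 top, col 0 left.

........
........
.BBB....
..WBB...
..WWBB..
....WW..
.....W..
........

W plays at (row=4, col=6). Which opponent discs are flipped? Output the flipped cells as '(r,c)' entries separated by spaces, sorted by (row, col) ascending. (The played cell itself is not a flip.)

Answer: (4,4) (4,5)

Derivation:
Dir NW: first cell '.' (not opp) -> no flip
Dir N: first cell '.' (not opp) -> no flip
Dir NE: first cell '.' (not opp) -> no flip
Dir W: opp run (4,5) (4,4) capped by W -> flip
Dir E: first cell '.' (not opp) -> no flip
Dir SW: first cell 'W' (not opp) -> no flip
Dir S: first cell '.' (not opp) -> no flip
Dir SE: first cell '.' (not opp) -> no flip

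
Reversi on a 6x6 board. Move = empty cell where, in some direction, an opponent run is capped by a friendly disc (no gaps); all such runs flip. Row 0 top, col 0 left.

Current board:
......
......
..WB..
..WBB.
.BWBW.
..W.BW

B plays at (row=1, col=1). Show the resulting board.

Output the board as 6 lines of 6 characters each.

Place B at (1,1); scan 8 dirs for brackets.
Dir NW: first cell '.' (not opp) -> no flip
Dir N: first cell '.' (not opp) -> no flip
Dir NE: first cell '.' (not opp) -> no flip
Dir W: first cell '.' (not opp) -> no flip
Dir E: first cell '.' (not opp) -> no flip
Dir SW: first cell '.' (not opp) -> no flip
Dir S: first cell '.' (not opp) -> no flip
Dir SE: opp run (2,2) capped by B -> flip
All flips: (2,2)

Answer: ......
.B....
..BB..
..WBB.
.BWBW.
..W.BW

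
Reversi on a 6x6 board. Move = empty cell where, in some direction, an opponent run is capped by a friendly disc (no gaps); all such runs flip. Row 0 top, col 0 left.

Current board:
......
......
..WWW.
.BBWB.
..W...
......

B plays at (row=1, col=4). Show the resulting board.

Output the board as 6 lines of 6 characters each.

Place B at (1,4); scan 8 dirs for brackets.
Dir NW: first cell '.' (not opp) -> no flip
Dir N: first cell '.' (not opp) -> no flip
Dir NE: first cell '.' (not opp) -> no flip
Dir W: first cell '.' (not opp) -> no flip
Dir E: first cell '.' (not opp) -> no flip
Dir SW: opp run (2,3) capped by B -> flip
Dir S: opp run (2,4) capped by B -> flip
Dir SE: first cell '.' (not opp) -> no flip
All flips: (2,3) (2,4)

Answer: ......
....B.
..WBB.
.BBWB.
..W...
......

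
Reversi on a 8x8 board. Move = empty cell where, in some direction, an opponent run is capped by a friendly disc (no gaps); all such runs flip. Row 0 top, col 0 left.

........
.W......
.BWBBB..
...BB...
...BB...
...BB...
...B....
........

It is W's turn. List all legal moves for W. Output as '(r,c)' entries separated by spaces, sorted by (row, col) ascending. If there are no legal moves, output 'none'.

(1,0): no bracket -> illegal
(1,2): no bracket -> illegal
(1,3): no bracket -> illegal
(1,4): no bracket -> illegal
(1,5): no bracket -> illegal
(1,6): no bracket -> illegal
(2,0): flips 1 -> legal
(2,6): flips 3 -> legal
(3,0): no bracket -> illegal
(3,1): flips 1 -> legal
(3,2): no bracket -> illegal
(3,5): no bracket -> illegal
(3,6): no bracket -> illegal
(4,2): no bracket -> illegal
(4,5): no bracket -> illegal
(5,2): no bracket -> illegal
(5,5): flips 2 -> legal
(6,2): no bracket -> illegal
(6,4): no bracket -> illegal
(6,5): no bracket -> illegal
(7,2): no bracket -> illegal
(7,3): no bracket -> illegal
(7,4): no bracket -> illegal

Answer: (2,0) (2,6) (3,1) (5,5)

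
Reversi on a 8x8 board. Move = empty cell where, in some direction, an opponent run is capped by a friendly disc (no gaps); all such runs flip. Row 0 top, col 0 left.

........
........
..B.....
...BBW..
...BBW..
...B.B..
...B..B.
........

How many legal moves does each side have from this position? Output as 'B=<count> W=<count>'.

Answer: B=5 W=5

Derivation:
-- B to move --
(2,4): no bracket -> illegal
(2,5): flips 2 -> legal
(2,6): flips 1 -> legal
(3,6): flips 1 -> legal
(4,6): flips 1 -> legal
(5,4): no bracket -> illegal
(5,6): flips 1 -> legal
B mobility = 5
-- W to move --
(1,1): no bracket -> illegal
(1,2): no bracket -> illegal
(1,3): no bracket -> illegal
(2,1): no bracket -> illegal
(2,3): flips 1 -> legal
(2,4): no bracket -> illegal
(2,5): no bracket -> illegal
(3,1): no bracket -> illegal
(3,2): flips 2 -> legal
(4,2): flips 2 -> legal
(4,6): no bracket -> illegal
(5,2): no bracket -> illegal
(5,4): no bracket -> illegal
(5,6): no bracket -> illegal
(5,7): no bracket -> illegal
(6,2): flips 2 -> legal
(6,4): no bracket -> illegal
(6,5): flips 1 -> legal
(6,7): no bracket -> illegal
(7,2): no bracket -> illegal
(7,3): no bracket -> illegal
(7,4): no bracket -> illegal
(7,5): no bracket -> illegal
(7,6): no bracket -> illegal
(7,7): no bracket -> illegal
W mobility = 5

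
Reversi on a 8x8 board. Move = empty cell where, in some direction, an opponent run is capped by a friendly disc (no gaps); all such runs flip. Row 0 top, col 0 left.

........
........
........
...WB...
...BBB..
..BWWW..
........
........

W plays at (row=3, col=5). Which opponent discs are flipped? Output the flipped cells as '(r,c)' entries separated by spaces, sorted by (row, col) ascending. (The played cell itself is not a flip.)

Dir NW: first cell '.' (not opp) -> no flip
Dir N: first cell '.' (not opp) -> no flip
Dir NE: first cell '.' (not opp) -> no flip
Dir W: opp run (3,4) capped by W -> flip
Dir E: first cell '.' (not opp) -> no flip
Dir SW: opp run (4,4) capped by W -> flip
Dir S: opp run (4,5) capped by W -> flip
Dir SE: first cell '.' (not opp) -> no flip

Answer: (3,4) (4,4) (4,5)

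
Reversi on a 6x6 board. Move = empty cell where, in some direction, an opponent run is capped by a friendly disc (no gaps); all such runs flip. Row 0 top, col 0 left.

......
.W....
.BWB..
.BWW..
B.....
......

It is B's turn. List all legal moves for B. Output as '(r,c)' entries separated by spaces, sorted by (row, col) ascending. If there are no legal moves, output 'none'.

(0,0): no bracket -> illegal
(0,1): flips 1 -> legal
(0,2): no bracket -> illegal
(1,0): no bracket -> illegal
(1,2): no bracket -> illegal
(1,3): flips 1 -> legal
(2,0): no bracket -> illegal
(2,4): no bracket -> illegal
(3,4): flips 2 -> legal
(4,1): flips 1 -> legal
(4,2): no bracket -> illegal
(4,3): flips 2 -> legal
(4,4): no bracket -> illegal

Answer: (0,1) (1,3) (3,4) (4,1) (4,3)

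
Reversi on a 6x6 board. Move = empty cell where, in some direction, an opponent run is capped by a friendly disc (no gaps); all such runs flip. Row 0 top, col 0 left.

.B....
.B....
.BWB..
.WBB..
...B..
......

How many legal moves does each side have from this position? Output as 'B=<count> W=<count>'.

-- B to move --
(1,2): flips 1 -> legal
(1,3): no bracket -> illegal
(2,0): no bracket -> illegal
(3,0): flips 1 -> legal
(4,0): no bracket -> illegal
(4,1): flips 1 -> legal
(4,2): no bracket -> illegal
B mobility = 3
-- W to move --
(0,0): flips 1 -> legal
(0,2): no bracket -> illegal
(1,0): no bracket -> illegal
(1,2): no bracket -> illegal
(1,3): no bracket -> illegal
(1,4): no bracket -> illegal
(2,0): flips 1 -> legal
(2,4): flips 1 -> legal
(3,0): no bracket -> illegal
(3,4): flips 2 -> legal
(4,1): no bracket -> illegal
(4,2): flips 1 -> legal
(4,4): flips 1 -> legal
(5,2): no bracket -> illegal
(5,3): no bracket -> illegal
(5,4): no bracket -> illegal
W mobility = 6

Answer: B=3 W=6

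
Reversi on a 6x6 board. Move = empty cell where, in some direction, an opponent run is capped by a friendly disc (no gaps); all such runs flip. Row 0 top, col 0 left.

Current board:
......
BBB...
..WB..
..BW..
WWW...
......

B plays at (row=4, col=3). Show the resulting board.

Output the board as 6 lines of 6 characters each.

Answer: ......
BBB...
..WB..
..BB..
WWWB..
......

Derivation:
Place B at (4,3); scan 8 dirs for brackets.
Dir NW: first cell 'B' (not opp) -> no flip
Dir N: opp run (3,3) capped by B -> flip
Dir NE: first cell '.' (not opp) -> no flip
Dir W: opp run (4,2) (4,1) (4,0), next=edge -> no flip
Dir E: first cell '.' (not opp) -> no flip
Dir SW: first cell '.' (not opp) -> no flip
Dir S: first cell '.' (not opp) -> no flip
Dir SE: first cell '.' (not opp) -> no flip
All flips: (3,3)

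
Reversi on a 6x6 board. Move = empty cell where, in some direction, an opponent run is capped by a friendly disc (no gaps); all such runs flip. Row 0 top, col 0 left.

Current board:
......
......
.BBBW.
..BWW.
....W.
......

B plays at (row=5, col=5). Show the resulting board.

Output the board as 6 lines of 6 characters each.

Answer: ......
......
.BBBW.
..BBW.
....B.
.....B

Derivation:
Place B at (5,5); scan 8 dirs for brackets.
Dir NW: opp run (4,4) (3,3) capped by B -> flip
Dir N: first cell '.' (not opp) -> no flip
Dir NE: edge -> no flip
Dir W: first cell '.' (not opp) -> no flip
Dir E: edge -> no flip
Dir SW: edge -> no flip
Dir S: edge -> no flip
Dir SE: edge -> no flip
All flips: (3,3) (4,4)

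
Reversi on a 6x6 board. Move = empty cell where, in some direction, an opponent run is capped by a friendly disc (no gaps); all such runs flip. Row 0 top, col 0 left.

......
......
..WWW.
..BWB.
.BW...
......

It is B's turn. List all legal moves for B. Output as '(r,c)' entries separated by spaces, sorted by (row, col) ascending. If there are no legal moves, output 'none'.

(1,1): no bracket -> illegal
(1,2): flips 2 -> legal
(1,3): no bracket -> illegal
(1,4): flips 2 -> legal
(1,5): no bracket -> illegal
(2,1): no bracket -> illegal
(2,5): no bracket -> illegal
(3,1): no bracket -> illegal
(3,5): no bracket -> illegal
(4,3): flips 1 -> legal
(4,4): no bracket -> illegal
(5,1): no bracket -> illegal
(5,2): flips 1 -> legal
(5,3): no bracket -> illegal

Answer: (1,2) (1,4) (4,3) (5,2)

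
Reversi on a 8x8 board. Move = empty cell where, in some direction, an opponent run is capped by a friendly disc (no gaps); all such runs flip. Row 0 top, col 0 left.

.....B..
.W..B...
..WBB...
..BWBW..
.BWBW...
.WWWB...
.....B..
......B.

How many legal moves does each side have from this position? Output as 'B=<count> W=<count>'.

Answer: B=10 W=9

Derivation:
-- B to move --
(0,0): no bracket -> illegal
(0,1): no bracket -> illegal
(0,2): no bracket -> illegal
(1,0): no bracket -> illegal
(1,2): flips 1 -> legal
(1,3): no bracket -> illegal
(2,0): no bracket -> illegal
(2,1): flips 1 -> legal
(2,5): no bracket -> illegal
(2,6): no bracket -> illegal
(3,1): no bracket -> illegal
(3,6): flips 1 -> legal
(4,0): no bracket -> illegal
(4,5): flips 1 -> legal
(4,6): flips 1 -> legal
(5,0): flips 3 -> legal
(5,5): no bracket -> illegal
(6,0): flips 3 -> legal
(6,1): flips 2 -> legal
(6,2): flips 2 -> legal
(6,3): flips 2 -> legal
(6,4): no bracket -> illegal
B mobility = 10
-- W to move --
(0,3): no bracket -> illegal
(0,4): flips 3 -> legal
(0,6): no bracket -> illegal
(1,2): no bracket -> illegal
(1,3): flips 2 -> legal
(1,5): flips 1 -> legal
(1,6): no bracket -> illegal
(2,1): no bracket -> illegal
(2,5): flips 4 -> legal
(3,0): flips 1 -> legal
(3,1): flips 2 -> legal
(4,0): flips 1 -> legal
(4,5): no bracket -> illegal
(5,0): no bracket -> illegal
(5,5): flips 1 -> legal
(5,6): no bracket -> illegal
(6,3): no bracket -> illegal
(6,4): flips 1 -> legal
(6,6): no bracket -> illegal
(6,7): no bracket -> illegal
(7,4): no bracket -> illegal
(7,5): no bracket -> illegal
(7,7): no bracket -> illegal
W mobility = 9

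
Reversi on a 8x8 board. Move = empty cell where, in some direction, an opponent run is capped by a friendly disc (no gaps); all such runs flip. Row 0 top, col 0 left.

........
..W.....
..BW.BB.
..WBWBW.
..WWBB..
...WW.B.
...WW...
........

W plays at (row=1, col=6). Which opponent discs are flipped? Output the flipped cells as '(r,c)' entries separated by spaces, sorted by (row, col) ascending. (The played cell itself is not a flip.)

Answer: (2,5) (2,6)

Derivation:
Dir NW: first cell '.' (not opp) -> no flip
Dir N: first cell '.' (not opp) -> no flip
Dir NE: first cell '.' (not opp) -> no flip
Dir W: first cell '.' (not opp) -> no flip
Dir E: first cell '.' (not opp) -> no flip
Dir SW: opp run (2,5) capped by W -> flip
Dir S: opp run (2,6) capped by W -> flip
Dir SE: first cell '.' (not opp) -> no flip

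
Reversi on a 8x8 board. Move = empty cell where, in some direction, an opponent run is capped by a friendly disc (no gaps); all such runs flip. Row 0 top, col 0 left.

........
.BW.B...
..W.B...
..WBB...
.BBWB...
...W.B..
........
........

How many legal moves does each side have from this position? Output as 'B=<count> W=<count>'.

Answer: B=8 W=11

Derivation:
-- B to move --
(0,1): no bracket -> illegal
(0,2): flips 3 -> legal
(0,3): no bracket -> illegal
(1,3): flips 1 -> legal
(2,1): no bracket -> illegal
(2,3): flips 1 -> legal
(3,1): flips 1 -> legal
(5,2): flips 1 -> legal
(5,4): no bracket -> illegal
(6,2): flips 1 -> legal
(6,3): flips 2 -> legal
(6,4): flips 1 -> legal
B mobility = 8
-- W to move --
(0,0): flips 1 -> legal
(0,1): no bracket -> illegal
(0,2): no bracket -> illegal
(0,3): no bracket -> illegal
(0,4): no bracket -> illegal
(0,5): no bracket -> illegal
(1,0): flips 1 -> legal
(1,3): no bracket -> illegal
(1,5): no bracket -> illegal
(2,0): no bracket -> illegal
(2,1): no bracket -> illegal
(2,3): flips 1 -> legal
(2,5): flips 1 -> legal
(3,0): no bracket -> illegal
(3,1): flips 1 -> legal
(3,5): flips 3 -> legal
(4,0): flips 2 -> legal
(4,5): flips 1 -> legal
(4,6): no bracket -> illegal
(5,0): flips 1 -> legal
(5,1): no bracket -> illegal
(5,2): flips 1 -> legal
(5,4): no bracket -> illegal
(5,6): no bracket -> illegal
(6,4): no bracket -> illegal
(6,5): no bracket -> illegal
(6,6): flips 3 -> legal
W mobility = 11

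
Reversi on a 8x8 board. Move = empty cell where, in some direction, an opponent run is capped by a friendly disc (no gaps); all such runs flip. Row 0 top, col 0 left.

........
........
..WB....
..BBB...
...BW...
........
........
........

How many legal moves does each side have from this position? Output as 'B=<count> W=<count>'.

-- B to move --
(1,1): flips 1 -> legal
(1,2): flips 1 -> legal
(1,3): no bracket -> illegal
(2,1): flips 1 -> legal
(3,1): no bracket -> illegal
(3,5): no bracket -> illegal
(4,5): flips 1 -> legal
(5,3): no bracket -> illegal
(5,4): flips 1 -> legal
(5,5): flips 1 -> legal
B mobility = 6
-- W to move --
(1,2): no bracket -> illegal
(1,3): no bracket -> illegal
(1,4): no bracket -> illegal
(2,1): no bracket -> illegal
(2,4): flips 2 -> legal
(2,5): no bracket -> illegal
(3,1): no bracket -> illegal
(3,5): no bracket -> illegal
(4,1): no bracket -> illegal
(4,2): flips 2 -> legal
(4,5): no bracket -> illegal
(5,2): no bracket -> illegal
(5,3): no bracket -> illegal
(5,4): no bracket -> illegal
W mobility = 2

Answer: B=6 W=2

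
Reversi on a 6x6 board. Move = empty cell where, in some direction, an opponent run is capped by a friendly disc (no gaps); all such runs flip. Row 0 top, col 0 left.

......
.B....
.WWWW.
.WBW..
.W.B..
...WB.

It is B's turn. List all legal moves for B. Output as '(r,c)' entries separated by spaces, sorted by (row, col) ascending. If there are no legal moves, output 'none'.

Answer: (1,0) (1,2) (1,3) (1,4) (3,0) (3,4) (4,4) (5,0) (5,1) (5,2)

Derivation:
(1,0): flips 1 -> legal
(1,2): flips 1 -> legal
(1,3): flips 2 -> legal
(1,4): flips 1 -> legal
(1,5): no bracket -> illegal
(2,0): no bracket -> illegal
(2,5): no bracket -> illegal
(3,0): flips 1 -> legal
(3,4): flips 1 -> legal
(3,5): no bracket -> illegal
(4,0): no bracket -> illegal
(4,2): no bracket -> illegal
(4,4): flips 2 -> legal
(5,0): flips 1 -> legal
(5,1): flips 3 -> legal
(5,2): flips 1 -> legal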